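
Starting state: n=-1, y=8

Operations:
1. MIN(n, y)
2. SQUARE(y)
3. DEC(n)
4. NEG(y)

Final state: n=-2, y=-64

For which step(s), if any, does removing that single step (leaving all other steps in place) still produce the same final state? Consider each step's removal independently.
Step(s) 1

Testing removal of each single step:
Without step 1: final = n=-2, y=-64 (same)
Without step 2: final = n=-2, y=-8 (different)
Without step 3: final = n=-1, y=-64 (different)
Without step 4: final = n=-2, y=64 (different)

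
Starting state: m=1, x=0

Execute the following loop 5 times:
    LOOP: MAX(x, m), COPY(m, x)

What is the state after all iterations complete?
m=1, x=1

Iteration trace:
Start: m=1, x=0
After iteration 1: m=1, x=1
After iteration 2: m=1, x=1
After iteration 3: m=1, x=1
After iteration 4: m=1, x=1
After iteration 5: m=1, x=1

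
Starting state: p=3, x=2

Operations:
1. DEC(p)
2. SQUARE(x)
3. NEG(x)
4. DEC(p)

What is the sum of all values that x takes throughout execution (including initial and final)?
0

Values of x at each step:
Initial: x = 2
After step 1: x = 2
After step 2: x = 4
After step 3: x = -4
After step 4: x = -4
Sum = 2 + 2 + 4 + -4 + -4 = 0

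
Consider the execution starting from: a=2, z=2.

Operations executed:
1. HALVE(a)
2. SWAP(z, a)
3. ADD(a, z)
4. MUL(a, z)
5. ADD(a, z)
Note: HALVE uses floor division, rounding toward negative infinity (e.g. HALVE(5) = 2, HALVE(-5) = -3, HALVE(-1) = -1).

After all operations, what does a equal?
a = 4

Tracing execution:
Step 1: HALVE(a) → a = 1
Step 2: SWAP(z, a) → a = 2
Step 3: ADD(a, z) → a = 3
Step 4: MUL(a, z) → a = 3
Step 5: ADD(a, z) → a = 4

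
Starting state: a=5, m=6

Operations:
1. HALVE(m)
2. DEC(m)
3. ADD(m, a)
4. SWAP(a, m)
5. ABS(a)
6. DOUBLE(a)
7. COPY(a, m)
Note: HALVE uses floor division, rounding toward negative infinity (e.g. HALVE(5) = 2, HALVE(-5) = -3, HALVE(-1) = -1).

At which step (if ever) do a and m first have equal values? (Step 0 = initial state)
Step 7

a and m first become equal after step 7.

Comparing values at each step:
Initial: a=5, m=6
After step 1: a=5, m=3
After step 2: a=5, m=2
After step 3: a=5, m=7
After step 4: a=7, m=5
After step 5: a=7, m=5
After step 6: a=14, m=5
After step 7: a=5, m=5 ← equal!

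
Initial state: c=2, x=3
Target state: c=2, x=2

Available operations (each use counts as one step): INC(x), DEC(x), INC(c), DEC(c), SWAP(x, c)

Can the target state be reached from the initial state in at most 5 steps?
Yes

Path (1 step): DEC(x)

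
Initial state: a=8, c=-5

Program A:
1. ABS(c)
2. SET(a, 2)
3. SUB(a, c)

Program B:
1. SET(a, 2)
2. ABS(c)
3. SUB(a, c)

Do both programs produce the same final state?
Yes

Program A final state: a=-3, c=5
Program B final state: a=-3, c=5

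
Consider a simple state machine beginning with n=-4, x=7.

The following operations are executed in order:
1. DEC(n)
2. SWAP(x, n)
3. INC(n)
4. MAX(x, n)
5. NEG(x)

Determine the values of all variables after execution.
{n: 8, x: -8}

Step-by-step execution:
Initial: n=-4, x=7
After step 1 (DEC(n)): n=-5, x=7
After step 2 (SWAP(x, n)): n=7, x=-5
After step 3 (INC(n)): n=8, x=-5
After step 4 (MAX(x, n)): n=8, x=8
After step 5 (NEG(x)): n=8, x=-8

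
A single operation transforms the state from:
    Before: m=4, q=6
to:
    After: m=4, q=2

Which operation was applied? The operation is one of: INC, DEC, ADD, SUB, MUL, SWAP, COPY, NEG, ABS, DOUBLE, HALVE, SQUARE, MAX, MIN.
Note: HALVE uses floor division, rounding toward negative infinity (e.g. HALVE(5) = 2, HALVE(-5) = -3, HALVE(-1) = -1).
SUB(q, m)

Analyzing the change:
Before: m=4, q=6
After: m=4, q=2
Variable q changed from 6 to 2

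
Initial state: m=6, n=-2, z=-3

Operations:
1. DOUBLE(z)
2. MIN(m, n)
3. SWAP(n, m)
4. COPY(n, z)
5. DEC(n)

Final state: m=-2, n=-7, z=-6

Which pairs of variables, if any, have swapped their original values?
None

Comparing initial and final values:
z: -3 → -6
n: -2 → -7
m: 6 → -2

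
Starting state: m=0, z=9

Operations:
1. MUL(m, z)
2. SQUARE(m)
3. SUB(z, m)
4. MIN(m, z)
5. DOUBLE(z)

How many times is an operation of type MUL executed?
1

Counting MUL operations:
Step 1: MUL(m, z) ← MUL
Total: 1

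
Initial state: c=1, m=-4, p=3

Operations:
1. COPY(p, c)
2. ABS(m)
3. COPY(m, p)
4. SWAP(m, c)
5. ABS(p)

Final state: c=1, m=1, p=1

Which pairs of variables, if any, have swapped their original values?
None

Comparing initial and final values:
c: 1 → 1
p: 3 → 1
m: -4 → 1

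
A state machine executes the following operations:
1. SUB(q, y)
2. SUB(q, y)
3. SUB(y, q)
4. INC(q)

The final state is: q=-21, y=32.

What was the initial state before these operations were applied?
q=-2, y=10

Working backwards:
Final state: q=-21, y=32
Before step 4 (INC(q)): q=-22, y=32
Before step 3 (SUB(y, q)): q=-22, y=10
Before step 2 (SUB(q, y)): q=-12, y=10
Before step 1 (SUB(q, y)): q=-2, y=10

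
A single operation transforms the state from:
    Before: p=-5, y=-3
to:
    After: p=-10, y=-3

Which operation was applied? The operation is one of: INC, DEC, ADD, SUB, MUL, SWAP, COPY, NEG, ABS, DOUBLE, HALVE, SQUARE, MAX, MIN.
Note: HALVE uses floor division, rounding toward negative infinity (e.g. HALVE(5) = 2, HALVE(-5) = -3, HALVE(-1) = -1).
DOUBLE(p)

Analyzing the change:
Before: p=-5, y=-3
After: p=-10, y=-3
Variable p changed from -5 to -10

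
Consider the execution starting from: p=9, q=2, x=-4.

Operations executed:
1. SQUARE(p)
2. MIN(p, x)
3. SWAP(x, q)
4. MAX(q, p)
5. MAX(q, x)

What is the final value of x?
x = 2

Tracing execution:
Step 1: SQUARE(p) → x = -4
Step 2: MIN(p, x) → x = -4
Step 3: SWAP(x, q) → x = 2
Step 4: MAX(q, p) → x = 2
Step 5: MAX(q, x) → x = 2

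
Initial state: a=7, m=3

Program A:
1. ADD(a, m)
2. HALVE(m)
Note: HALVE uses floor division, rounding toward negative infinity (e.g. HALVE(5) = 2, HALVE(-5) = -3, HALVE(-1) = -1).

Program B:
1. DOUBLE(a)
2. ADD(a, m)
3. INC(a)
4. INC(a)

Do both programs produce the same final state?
No

Program A final state: a=10, m=1
Program B final state: a=19, m=3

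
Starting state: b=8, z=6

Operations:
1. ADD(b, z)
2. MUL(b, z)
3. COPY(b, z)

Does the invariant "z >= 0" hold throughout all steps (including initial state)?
Yes

The invariant holds at every step.

State at each step:
Initial: b=8, z=6
After step 1: b=14, z=6
After step 2: b=84, z=6
After step 3: b=6, z=6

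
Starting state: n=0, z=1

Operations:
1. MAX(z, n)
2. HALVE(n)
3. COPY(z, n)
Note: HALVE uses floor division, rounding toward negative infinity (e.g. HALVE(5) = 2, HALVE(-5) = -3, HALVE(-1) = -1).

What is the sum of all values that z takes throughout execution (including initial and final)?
3

Values of z at each step:
Initial: z = 1
After step 1: z = 1
After step 2: z = 1
After step 3: z = 0
Sum = 1 + 1 + 1 + 0 = 3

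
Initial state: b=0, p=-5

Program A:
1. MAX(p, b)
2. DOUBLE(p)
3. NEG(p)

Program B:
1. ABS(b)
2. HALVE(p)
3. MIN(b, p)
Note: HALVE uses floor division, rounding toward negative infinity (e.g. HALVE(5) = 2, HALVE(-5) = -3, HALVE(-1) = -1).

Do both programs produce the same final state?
No

Program A final state: b=0, p=0
Program B final state: b=-3, p=-3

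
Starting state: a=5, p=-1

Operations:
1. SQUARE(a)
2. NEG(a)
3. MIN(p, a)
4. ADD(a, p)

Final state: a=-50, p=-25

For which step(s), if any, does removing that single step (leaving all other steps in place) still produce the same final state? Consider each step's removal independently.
None - removing any single step changes the final result

Testing removal of each single step:
Without step 1: final = a=-10, p=-5 (different)
Without step 2: final = a=24, p=-1 (different)
Without step 3: final = a=-26, p=-1 (different)
Without step 4: final = a=-25, p=-25 (different)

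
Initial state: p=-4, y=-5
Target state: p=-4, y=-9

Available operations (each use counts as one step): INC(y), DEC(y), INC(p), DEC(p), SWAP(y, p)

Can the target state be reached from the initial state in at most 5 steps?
Yes

Path (4 steps): DEC(y) → DEC(y) → DEC(y) → DEC(y)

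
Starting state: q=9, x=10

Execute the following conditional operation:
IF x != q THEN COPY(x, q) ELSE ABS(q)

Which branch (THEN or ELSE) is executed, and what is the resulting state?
Branch: THEN, Final state: q=9, x=9

Evaluating condition: x != q
x = 10, q = 9
Condition is True, so THEN branch executes
After COPY(x, q): q=9, x=9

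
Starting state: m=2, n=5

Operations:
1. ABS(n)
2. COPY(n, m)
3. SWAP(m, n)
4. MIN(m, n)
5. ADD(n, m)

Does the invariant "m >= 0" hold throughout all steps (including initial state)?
Yes

The invariant holds at every step.

State at each step:
Initial: m=2, n=5
After step 1: m=2, n=5
After step 2: m=2, n=2
After step 3: m=2, n=2
After step 4: m=2, n=2
After step 5: m=2, n=4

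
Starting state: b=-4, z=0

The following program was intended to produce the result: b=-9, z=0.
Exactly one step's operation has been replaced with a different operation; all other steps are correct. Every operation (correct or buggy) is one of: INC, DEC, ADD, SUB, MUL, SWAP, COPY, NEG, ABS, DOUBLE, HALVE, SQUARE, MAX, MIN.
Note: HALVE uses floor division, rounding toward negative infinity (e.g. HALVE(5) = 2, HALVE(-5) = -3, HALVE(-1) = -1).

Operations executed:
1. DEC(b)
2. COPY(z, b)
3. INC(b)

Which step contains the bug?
Step 2

Trace with buggy code:
Initial: b=-4, z=0
After step 1: b=-5, z=0
After step 2: b=-5, z=-5
After step 3: b=-4, z=-5
Actual final b=-4, z=-5 ≠ expected b=-9, z=0.
Step 2 is the only position where a single-operation replacement can produce the expected result.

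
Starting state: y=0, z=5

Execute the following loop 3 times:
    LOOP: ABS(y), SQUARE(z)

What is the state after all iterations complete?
y=0, z=390625

Iteration trace:
Start: y=0, z=5
After iteration 1: y=0, z=25
After iteration 2: y=0, z=625
After iteration 3: y=0, z=390625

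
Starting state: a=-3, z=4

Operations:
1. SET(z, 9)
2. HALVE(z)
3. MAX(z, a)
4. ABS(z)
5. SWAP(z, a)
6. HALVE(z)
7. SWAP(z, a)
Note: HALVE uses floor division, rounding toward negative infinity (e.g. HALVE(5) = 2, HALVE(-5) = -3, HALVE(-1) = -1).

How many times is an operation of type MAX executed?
1

Counting MAX operations:
Step 3: MAX(z, a) ← MAX
Total: 1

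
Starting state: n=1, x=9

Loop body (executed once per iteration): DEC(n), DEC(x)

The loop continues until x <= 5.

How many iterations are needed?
4

Tracing iterations:
Initial: n=1, x=9
After iteration 1: n=0, x=8
After iteration 2: n=-1, x=7
After iteration 3: n=-2, x=6
After iteration 4: n=-3, x=5
x <= 5 now holds, so the loop exits after 4 iterations.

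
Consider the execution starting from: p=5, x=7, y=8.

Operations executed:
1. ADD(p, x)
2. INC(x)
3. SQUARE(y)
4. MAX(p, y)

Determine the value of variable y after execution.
y = 64

Tracing execution:
Step 1: ADD(p, x) → y = 8
Step 2: INC(x) → y = 8
Step 3: SQUARE(y) → y = 64
Step 4: MAX(p, y) → y = 64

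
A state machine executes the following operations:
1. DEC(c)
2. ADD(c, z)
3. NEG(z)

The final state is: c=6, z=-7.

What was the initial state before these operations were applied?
c=0, z=7

Working backwards:
Final state: c=6, z=-7
Before step 3 (NEG(z)): c=6, z=7
Before step 2 (ADD(c, z)): c=-1, z=7
Before step 1 (DEC(c)): c=0, z=7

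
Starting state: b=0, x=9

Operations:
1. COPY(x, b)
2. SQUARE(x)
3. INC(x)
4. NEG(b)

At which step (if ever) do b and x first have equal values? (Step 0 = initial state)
Step 1

b and x first become equal after step 1.

Comparing values at each step:
Initial: b=0, x=9
After step 1: b=0, x=0 ← equal!
After step 2: b=0, x=0 ← equal!
After step 3: b=0, x=1
After step 4: b=0, x=1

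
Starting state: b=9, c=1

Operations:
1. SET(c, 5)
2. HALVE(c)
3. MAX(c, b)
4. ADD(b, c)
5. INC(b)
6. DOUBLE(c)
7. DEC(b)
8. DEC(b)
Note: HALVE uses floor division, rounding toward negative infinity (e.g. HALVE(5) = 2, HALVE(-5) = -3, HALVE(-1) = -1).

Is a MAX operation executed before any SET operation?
No

First MAX: step 3
First SET: step 1
Since 3 > 1, SET comes first.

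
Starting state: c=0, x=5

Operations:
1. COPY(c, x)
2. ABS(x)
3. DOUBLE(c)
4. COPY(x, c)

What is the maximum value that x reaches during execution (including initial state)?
10

Values of x at each step:
Initial: x = 5
After step 1: x = 5
After step 2: x = 5
After step 3: x = 5
After step 4: x = 10 ← maximum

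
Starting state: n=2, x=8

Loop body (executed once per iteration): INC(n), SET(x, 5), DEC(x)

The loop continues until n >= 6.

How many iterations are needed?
4

Tracing iterations:
Initial: n=2, x=8
After iteration 1: n=3, x=4
After iteration 2: n=4, x=4
After iteration 3: n=5, x=4
After iteration 4: n=6, x=4
n >= 6 now holds, so the loop exits after 4 iterations.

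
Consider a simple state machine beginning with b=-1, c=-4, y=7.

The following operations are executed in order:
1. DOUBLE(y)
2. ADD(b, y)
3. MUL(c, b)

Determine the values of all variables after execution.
{b: 13, c: -52, y: 14}

Step-by-step execution:
Initial: b=-1, c=-4, y=7
After step 1 (DOUBLE(y)): b=-1, c=-4, y=14
After step 2 (ADD(b, y)): b=13, c=-4, y=14
After step 3 (MUL(c, b)): b=13, c=-52, y=14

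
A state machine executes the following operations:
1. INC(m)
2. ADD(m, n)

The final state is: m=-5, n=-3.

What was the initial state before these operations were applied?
m=-3, n=-3

Working backwards:
Final state: m=-5, n=-3
Before step 2 (ADD(m, n)): m=-2, n=-3
Before step 1 (INC(m)): m=-3, n=-3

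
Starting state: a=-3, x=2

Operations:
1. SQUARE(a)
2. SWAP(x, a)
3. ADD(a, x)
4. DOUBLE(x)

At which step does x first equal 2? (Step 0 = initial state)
Step 0

Tracing x:
Initial: x = 2 ← first occurrence
After step 1: x = 2
After step 2: x = 9
After step 3: x = 9
After step 4: x = 18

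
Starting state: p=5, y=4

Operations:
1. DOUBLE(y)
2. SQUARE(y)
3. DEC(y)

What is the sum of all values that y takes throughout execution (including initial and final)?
139

Values of y at each step:
Initial: y = 4
After step 1: y = 8
After step 2: y = 64
After step 3: y = 63
Sum = 4 + 8 + 64 + 63 = 139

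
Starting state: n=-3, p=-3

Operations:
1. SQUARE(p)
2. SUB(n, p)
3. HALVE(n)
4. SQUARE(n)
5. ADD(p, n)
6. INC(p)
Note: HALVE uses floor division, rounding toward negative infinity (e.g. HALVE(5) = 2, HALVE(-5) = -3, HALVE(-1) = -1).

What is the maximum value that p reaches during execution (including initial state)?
46

Values of p at each step:
Initial: p = -3
After step 1: p = 9
After step 2: p = 9
After step 3: p = 9
After step 4: p = 9
After step 5: p = 45
After step 6: p = 46 ← maximum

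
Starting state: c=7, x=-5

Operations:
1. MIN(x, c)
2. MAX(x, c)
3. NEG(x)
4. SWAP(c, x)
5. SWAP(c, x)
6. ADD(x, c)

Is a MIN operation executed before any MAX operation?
Yes

First MIN: step 1
First MAX: step 2
Since 1 < 2, MIN comes first.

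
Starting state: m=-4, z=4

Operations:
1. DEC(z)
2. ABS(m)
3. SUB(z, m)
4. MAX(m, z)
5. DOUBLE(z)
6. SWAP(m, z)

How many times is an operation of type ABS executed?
1

Counting ABS operations:
Step 2: ABS(m) ← ABS
Total: 1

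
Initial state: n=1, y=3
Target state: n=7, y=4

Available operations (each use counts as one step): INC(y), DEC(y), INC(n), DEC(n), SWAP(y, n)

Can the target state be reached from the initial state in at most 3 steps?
No

The target state cannot be reached within 3 steps.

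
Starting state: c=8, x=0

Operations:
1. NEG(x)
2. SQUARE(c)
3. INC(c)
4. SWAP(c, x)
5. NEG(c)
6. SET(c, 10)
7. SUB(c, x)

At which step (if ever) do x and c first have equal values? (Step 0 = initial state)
Never

x and c never become equal during execution.

Comparing values at each step:
Initial: x=0, c=8
After step 1: x=0, c=8
After step 2: x=0, c=64
After step 3: x=0, c=65
After step 4: x=65, c=0
After step 5: x=65, c=0
After step 6: x=65, c=10
After step 7: x=65, c=-55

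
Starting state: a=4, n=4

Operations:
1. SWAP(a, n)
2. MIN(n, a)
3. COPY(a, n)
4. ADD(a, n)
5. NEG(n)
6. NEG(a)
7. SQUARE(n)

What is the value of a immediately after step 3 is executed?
a = 4

Tracing a through execution:
Initial: a = 4
After step 1 (SWAP(a, n)): a = 4
After step 2 (MIN(n, a)): a = 4
After step 3 (COPY(a, n)): a = 4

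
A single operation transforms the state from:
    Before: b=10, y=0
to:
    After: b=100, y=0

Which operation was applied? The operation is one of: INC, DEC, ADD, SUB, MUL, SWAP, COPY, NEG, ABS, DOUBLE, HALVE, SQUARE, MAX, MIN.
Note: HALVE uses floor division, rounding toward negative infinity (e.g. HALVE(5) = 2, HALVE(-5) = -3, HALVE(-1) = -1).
SQUARE(b)

Analyzing the change:
Before: b=10, y=0
After: b=100, y=0
Variable b changed from 10 to 100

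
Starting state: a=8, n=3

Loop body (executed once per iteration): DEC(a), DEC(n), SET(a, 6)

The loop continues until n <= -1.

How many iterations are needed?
4

Tracing iterations:
Initial: a=8, n=3
After iteration 1: a=6, n=2
After iteration 2: a=6, n=1
After iteration 3: a=6, n=0
After iteration 4: a=6, n=-1
n <= -1 now holds, so the loop exits after 4 iterations.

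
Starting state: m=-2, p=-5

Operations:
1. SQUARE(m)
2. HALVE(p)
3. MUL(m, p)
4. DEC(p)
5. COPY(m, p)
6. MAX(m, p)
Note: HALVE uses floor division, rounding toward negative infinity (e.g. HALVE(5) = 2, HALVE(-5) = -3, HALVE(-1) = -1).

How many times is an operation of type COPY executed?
1

Counting COPY operations:
Step 5: COPY(m, p) ← COPY
Total: 1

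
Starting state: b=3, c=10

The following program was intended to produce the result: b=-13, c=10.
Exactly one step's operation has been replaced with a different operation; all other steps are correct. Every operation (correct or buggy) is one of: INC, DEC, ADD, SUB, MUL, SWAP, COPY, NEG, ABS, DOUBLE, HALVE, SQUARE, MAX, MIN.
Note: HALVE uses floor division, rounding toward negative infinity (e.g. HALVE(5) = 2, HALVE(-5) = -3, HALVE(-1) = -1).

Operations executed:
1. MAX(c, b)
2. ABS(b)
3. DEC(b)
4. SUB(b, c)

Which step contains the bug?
Step 3

Trace with buggy code:
Initial: b=3, c=10
After step 1: b=3, c=10
After step 2: b=3, c=10
After step 3: b=2, c=10
After step 4: b=-8, c=10
Actual final b=-8, c=10 ≠ expected b=-13, c=10.
Step 3 is the only position where a single-operation replacement can produce the expected result.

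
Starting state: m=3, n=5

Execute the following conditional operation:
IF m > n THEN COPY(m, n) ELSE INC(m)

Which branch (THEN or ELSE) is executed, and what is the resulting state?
Branch: ELSE, Final state: m=4, n=5

Evaluating condition: m > n
m = 3, n = 5
Condition is False, so ELSE branch executes
After INC(m): m=4, n=5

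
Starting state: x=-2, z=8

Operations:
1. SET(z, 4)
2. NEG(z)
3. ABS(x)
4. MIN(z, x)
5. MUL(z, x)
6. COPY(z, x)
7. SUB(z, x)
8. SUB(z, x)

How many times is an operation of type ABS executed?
1

Counting ABS operations:
Step 3: ABS(x) ← ABS
Total: 1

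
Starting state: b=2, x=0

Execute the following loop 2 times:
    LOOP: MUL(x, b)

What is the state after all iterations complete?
b=2, x=0

Iteration trace:
Start: b=2, x=0
After iteration 1: b=2, x=0
After iteration 2: b=2, x=0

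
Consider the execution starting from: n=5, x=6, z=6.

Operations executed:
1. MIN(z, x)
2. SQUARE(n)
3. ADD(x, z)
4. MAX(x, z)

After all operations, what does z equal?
z = 6

Tracing execution:
Step 1: MIN(z, x) → z = 6
Step 2: SQUARE(n) → z = 6
Step 3: ADD(x, z) → z = 6
Step 4: MAX(x, z) → z = 6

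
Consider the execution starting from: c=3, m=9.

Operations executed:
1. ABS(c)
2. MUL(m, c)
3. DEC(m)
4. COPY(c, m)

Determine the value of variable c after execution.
c = 26

Tracing execution:
Step 1: ABS(c) → c = 3
Step 2: MUL(m, c) → c = 3
Step 3: DEC(m) → c = 3
Step 4: COPY(c, m) → c = 26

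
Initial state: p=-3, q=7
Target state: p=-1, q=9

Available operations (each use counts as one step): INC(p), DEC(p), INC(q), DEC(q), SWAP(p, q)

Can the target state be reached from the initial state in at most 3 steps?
No

The target state cannot be reached within 3 steps.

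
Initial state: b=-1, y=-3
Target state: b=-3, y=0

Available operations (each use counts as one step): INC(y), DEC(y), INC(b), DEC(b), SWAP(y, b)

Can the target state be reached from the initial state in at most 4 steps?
Yes

Path (2 steps): INC(b) → SWAP(y, b)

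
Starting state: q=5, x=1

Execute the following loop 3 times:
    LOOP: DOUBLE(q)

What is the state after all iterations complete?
q=40, x=1

Iteration trace:
Start: q=5, x=1
After iteration 1: q=10, x=1
After iteration 2: q=20, x=1
After iteration 3: q=40, x=1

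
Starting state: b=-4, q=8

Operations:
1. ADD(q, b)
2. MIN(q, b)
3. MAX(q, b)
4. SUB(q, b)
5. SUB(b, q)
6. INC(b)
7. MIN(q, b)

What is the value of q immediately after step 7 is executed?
q = -3

Tracing q through execution:
Initial: q = 8
After step 1 (ADD(q, b)): q = 4
After step 2 (MIN(q, b)): q = -4
After step 3 (MAX(q, b)): q = -4
After step 4 (SUB(q, b)): q = 0
After step 5 (SUB(b, q)): q = 0
After step 6 (INC(b)): q = 0
After step 7 (MIN(q, b)): q = -3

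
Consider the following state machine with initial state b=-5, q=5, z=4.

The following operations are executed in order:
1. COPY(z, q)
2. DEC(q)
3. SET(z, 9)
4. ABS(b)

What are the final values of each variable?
{b: 5, q: 4, z: 9}

Step-by-step execution:
Initial: b=-5, q=5, z=4
After step 1 (COPY(z, q)): b=-5, q=5, z=5
After step 2 (DEC(q)): b=-5, q=4, z=5
After step 3 (SET(z, 9)): b=-5, q=4, z=9
After step 4 (ABS(b)): b=5, q=4, z=9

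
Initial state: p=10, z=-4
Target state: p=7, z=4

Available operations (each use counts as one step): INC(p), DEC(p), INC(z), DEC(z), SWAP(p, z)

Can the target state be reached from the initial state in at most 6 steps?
No

The target state cannot be reached within 6 steps.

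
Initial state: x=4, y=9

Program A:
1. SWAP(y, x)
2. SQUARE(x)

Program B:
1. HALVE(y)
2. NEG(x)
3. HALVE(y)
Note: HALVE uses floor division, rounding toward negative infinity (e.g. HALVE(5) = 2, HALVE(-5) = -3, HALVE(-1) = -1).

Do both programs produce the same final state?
No

Program A final state: x=81, y=4
Program B final state: x=-4, y=2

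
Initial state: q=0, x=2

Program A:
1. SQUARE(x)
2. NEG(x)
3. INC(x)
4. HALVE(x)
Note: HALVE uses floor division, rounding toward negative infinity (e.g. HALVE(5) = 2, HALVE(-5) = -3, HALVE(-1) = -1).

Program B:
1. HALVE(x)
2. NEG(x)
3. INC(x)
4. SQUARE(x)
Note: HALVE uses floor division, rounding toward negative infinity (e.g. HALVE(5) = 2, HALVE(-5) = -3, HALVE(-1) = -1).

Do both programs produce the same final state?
No

Program A final state: q=0, x=-2
Program B final state: q=0, x=0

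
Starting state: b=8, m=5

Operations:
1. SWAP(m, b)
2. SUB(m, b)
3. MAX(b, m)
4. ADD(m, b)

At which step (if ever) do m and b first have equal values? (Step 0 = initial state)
Never

m and b never become equal during execution.

Comparing values at each step:
Initial: m=5, b=8
After step 1: m=8, b=5
After step 2: m=3, b=5
After step 3: m=3, b=5
After step 4: m=8, b=5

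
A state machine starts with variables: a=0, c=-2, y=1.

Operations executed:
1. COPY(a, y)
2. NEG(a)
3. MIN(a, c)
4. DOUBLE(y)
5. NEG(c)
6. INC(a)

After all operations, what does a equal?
a = -1

Tracing execution:
Step 1: COPY(a, y) → a = 1
Step 2: NEG(a) → a = -1
Step 3: MIN(a, c) → a = -2
Step 4: DOUBLE(y) → a = -2
Step 5: NEG(c) → a = -2
Step 6: INC(a) → a = -1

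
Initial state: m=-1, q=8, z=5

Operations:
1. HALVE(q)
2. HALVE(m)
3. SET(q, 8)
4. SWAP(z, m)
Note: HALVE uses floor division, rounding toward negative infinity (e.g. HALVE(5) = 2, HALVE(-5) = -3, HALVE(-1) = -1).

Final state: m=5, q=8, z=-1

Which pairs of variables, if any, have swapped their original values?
(z, m)

Comparing initial and final values:
z: 5 → -1
q: 8 → 8
m: -1 → 5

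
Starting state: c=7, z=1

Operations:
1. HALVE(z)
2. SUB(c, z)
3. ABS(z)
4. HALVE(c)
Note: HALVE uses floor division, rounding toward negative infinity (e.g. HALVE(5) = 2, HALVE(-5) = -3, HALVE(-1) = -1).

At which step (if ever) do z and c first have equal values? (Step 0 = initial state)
Never

z and c never become equal during execution.

Comparing values at each step:
Initial: z=1, c=7
After step 1: z=0, c=7
After step 2: z=0, c=7
After step 3: z=0, c=7
After step 4: z=0, c=3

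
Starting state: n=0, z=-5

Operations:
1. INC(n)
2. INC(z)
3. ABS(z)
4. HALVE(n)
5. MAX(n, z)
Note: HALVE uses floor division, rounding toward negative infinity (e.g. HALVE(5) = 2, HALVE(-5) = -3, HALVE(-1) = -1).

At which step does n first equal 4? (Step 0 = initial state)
Step 5

Tracing n:
Initial: n = 0
After step 1: n = 1
After step 2: n = 1
After step 3: n = 1
After step 4: n = 0
After step 5: n = 4 ← first occurrence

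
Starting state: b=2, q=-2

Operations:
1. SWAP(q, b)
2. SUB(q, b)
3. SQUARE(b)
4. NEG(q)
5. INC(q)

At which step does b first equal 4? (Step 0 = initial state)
Step 3

Tracing b:
Initial: b = 2
After step 1: b = -2
After step 2: b = -2
After step 3: b = 4 ← first occurrence
After step 4: b = 4
After step 5: b = 4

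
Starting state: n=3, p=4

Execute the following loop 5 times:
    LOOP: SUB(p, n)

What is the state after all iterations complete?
n=3, p=-11

Iteration trace:
Start: n=3, p=4
After iteration 1: n=3, p=1
After iteration 2: n=3, p=-2
After iteration 3: n=3, p=-5
After iteration 4: n=3, p=-8
After iteration 5: n=3, p=-11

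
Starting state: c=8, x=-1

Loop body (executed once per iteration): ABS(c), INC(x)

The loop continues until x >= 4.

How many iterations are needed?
5

Tracing iterations:
Initial: c=8, x=-1
After iteration 1: c=8, x=0
After iteration 2: c=8, x=1
After iteration 3: c=8, x=2
After iteration 4: c=8, x=3
After iteration 5: c=8, x=4
x >= 4 now holds, so the loop exits after 5 iterations.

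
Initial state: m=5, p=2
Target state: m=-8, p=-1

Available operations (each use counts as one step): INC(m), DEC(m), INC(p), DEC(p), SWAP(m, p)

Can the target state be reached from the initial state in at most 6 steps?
No

The target state cannot be reached within 6 steps.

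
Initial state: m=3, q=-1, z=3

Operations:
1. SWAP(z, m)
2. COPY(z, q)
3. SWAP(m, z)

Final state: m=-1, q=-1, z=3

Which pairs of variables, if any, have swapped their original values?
None

Comparing initial and final values:
m: 3 → -1
z: 3 → 3
q: -1 → -1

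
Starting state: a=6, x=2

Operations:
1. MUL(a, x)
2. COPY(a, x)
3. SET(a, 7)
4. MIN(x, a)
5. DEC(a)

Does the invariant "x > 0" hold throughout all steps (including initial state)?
Yes

The invariant holds at every step.

State at each step:
Initial: a=6, x=2
After step 1: a=12, x=2
After step 2: a=2, x=2
After step 3: a=7, x=2
After step 4: a=7, x=2
After step 5: a=6, x=2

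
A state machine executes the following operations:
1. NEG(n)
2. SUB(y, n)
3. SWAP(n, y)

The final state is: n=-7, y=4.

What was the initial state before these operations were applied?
n=-4, y=-3

Working backwards:
Final state: n=-7, y=4
Before step 3 (SWAP(n, y)): n=4, y=-7
Before step 2 (SUB(y, n)): n=4, y=-3
Before step 1 (NEG(n)): n=-4, y=-3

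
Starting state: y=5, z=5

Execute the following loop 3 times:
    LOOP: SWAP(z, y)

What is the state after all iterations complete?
y=5, z=5

Iteration trace:
Start: y=5, z=5
After iteration 1: y=5, z=5
After iteration 2: y=5, z=5
After iteration 3: y=5, z=5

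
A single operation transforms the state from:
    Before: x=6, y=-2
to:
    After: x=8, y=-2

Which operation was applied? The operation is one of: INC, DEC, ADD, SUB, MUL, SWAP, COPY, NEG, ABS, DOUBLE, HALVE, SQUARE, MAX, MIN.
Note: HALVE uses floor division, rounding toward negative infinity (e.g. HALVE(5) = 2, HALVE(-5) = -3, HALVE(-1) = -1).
SUB(x, y)

Analyzing the change:
Before: x=6, y=-2
After: x=8, y=-2
Variable x changed from 6 to 8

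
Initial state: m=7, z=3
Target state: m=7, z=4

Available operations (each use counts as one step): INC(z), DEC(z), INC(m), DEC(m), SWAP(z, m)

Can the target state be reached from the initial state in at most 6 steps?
Yes

Path (1 step): INC(z)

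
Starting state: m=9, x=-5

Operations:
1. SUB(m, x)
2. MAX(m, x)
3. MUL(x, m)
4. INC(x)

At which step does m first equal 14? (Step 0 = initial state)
Step 1

Tracing m:
Initial: m = 9
After step 1: m = 14 ← first occurrence
After step 2: m = 14
After step 3: m = 14
After step 4: m = 14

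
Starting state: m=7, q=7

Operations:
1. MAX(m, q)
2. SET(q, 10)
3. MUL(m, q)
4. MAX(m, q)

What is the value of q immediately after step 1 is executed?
q = 7

Tracing q through execution:
Initial: q = 7
After step 1 (MAX(m, q)): q = 7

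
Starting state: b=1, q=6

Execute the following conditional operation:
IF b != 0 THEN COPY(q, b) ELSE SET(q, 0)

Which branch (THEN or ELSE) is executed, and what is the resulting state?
Branch: THEN, Final state: b=1, q=1

Evaluating condition: b != 0
b = 1
Condition is True, so THEN branch executes
After COPY(q, b): b=1, q=1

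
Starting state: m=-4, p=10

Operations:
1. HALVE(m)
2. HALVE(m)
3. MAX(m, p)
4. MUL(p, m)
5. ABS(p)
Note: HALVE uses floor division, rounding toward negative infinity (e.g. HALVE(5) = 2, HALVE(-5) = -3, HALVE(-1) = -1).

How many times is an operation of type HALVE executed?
2

Counting HALVE operations:
Step 1: HALVE(m) ← HALVE
Step 2: HALVE(m) ← HALVE
Total: 2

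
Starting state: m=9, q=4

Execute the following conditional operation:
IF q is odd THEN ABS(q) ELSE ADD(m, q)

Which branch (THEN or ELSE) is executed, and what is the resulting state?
Branch: ELSE, Final state: m=13, q=4

Evaluating condition: q is odd
Condition is False, so ELSE branch executes
After ADD(m, q): m=13, q=4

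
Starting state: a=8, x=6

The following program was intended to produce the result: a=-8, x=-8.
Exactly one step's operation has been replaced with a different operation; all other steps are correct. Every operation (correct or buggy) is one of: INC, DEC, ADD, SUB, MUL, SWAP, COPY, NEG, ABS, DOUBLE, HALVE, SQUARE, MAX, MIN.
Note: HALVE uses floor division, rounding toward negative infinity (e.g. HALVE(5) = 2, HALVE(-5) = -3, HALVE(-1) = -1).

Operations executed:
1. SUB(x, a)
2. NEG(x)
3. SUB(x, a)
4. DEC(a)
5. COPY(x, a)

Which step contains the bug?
Step 4

Trace with buggy code:
Initial: a=8, x=6
After step 1: a=8, x=-2
After step 2: a=8, x=2
After step 3: a=8, x=-6
After step 4: a=7, x=-6
After step 5: a=7, x=7
Actual final a=7, x=7 ≠ expected a=-8, x=-8.
Step 4 is the only position where a single-operation replacement can produce the expected result.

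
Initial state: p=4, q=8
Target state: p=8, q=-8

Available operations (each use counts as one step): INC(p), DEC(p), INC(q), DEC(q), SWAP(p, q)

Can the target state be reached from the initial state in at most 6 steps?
No

The target state cannot be reached within 6 steps.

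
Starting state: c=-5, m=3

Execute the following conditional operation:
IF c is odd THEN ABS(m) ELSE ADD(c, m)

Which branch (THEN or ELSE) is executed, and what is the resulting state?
Branch: THEN, Final state: c=-5, m=3

Evaluating condition: c is odd
Condition is True, so THEN branch executes
After ABS(m): c=-5, m=3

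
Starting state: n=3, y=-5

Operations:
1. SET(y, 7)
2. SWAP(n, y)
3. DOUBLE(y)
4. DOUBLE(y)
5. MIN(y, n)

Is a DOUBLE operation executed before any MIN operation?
Yes

First DOUBLE: step 3
First MIN: step 5
Since 3 < 5, DOUBLE comes first.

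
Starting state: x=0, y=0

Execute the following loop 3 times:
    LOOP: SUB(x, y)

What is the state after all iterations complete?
x=0, y=0

Iteration trace:
Start: x=0, y=0
After iteration 1: x=0, y=0
After iteration 2: x=0, y=0
After iteration 3: x=0, y=0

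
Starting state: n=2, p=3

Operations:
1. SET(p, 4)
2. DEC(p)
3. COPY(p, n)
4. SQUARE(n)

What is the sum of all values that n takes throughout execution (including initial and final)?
12

Values of n at each step:
Initial: n = 2
After step 1: n = 2
After step 2: n = 2
After step 3: n = 2
After step 4: n = 4
Sum = 2 + 2 + 2 + 2 + 4 = 12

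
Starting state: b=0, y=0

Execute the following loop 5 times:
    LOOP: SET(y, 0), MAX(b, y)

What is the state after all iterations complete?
b=0, y=0

Iteration trace:
Start: b=0, y=0
After iteration 1: b=0, y=0
After iteration 2: b=0, y=0
After iteration 3: b=0, y=0
After iteration 4: b=0, y=0
After iteration 5: b=0, y=0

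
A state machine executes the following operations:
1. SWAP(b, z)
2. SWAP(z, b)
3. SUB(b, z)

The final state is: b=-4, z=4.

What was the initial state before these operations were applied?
b=0, z=4

Working backwards:
Final state: b=-4, z=4
Before step 3 (SUB(b, z)): b=0, z=4
Before step 2 (SWAP(z, b)): b=4, z=0
Before step 1 (SWAP(b, z)): b=0, z=4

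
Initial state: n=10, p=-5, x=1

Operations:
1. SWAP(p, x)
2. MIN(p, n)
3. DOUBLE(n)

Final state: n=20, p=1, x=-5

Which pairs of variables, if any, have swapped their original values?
(p, x)

Comparing initial and final values:
n: 10 → 20
p: -5 → 1
x: 1 → -5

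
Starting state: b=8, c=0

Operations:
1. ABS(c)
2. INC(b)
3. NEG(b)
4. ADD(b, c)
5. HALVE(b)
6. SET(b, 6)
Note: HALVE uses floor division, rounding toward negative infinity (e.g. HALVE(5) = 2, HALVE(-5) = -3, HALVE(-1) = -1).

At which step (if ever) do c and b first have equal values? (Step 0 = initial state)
Never

c and b never become equal during execution.

Comparing values at each step:
Initial: c=0, b=8
After step 1: c=0, b=8
After step 2: c=0, b=9
After step 3: c=0, b=-9
After step 4: c=0, b=-9
After step 5: c=0, b=-5
After step 6: c=0, b=6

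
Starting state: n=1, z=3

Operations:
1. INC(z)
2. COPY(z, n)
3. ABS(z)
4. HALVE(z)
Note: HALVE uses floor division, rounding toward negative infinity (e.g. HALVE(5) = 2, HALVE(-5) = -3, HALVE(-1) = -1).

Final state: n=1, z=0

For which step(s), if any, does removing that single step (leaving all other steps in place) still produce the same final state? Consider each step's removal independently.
Step(s) 1, 3

Testing removal of each single step:
Without step 1: final = n=1, z=0 (same)
Without step 2: final = n=1, z=2 (different)
Without step 3: final = n=1, z=0 (same)
Without step 4: final = n=1, z=1 (different)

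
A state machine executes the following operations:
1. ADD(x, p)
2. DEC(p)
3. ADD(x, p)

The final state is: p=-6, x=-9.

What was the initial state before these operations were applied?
p=-5, x=2

Working backwards:
Final state: p=-6, x=-9
Before step 3 (ADD(x, p)): p=-6, x=-3
Before step 2 (DEC(p)): p=-5, x=-3
Before step 1 (ADD(x, p)): p=-5, x=2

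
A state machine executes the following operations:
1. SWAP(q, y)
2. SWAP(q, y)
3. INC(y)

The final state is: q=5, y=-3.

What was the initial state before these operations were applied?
q=5, y=-4

Working backwards:
Final state: q=5, y=-3
Before step 3 (INC(y)): q=5, y=-4
Before step 2 (SWAP(q, y)): q=-4, y=5
Before step 1 (SWAP(q, y)): q=5, y=-4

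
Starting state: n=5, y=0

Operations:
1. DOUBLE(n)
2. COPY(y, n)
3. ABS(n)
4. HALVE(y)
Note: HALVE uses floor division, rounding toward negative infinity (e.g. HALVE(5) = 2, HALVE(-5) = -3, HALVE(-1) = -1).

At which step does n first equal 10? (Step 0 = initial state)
Step 1

Tracing n:
Initial: n = 5
After step 1: n = 10 ← first occurrence
After step 2: n = 10
After step 3: n = 10
After step 4: n = 10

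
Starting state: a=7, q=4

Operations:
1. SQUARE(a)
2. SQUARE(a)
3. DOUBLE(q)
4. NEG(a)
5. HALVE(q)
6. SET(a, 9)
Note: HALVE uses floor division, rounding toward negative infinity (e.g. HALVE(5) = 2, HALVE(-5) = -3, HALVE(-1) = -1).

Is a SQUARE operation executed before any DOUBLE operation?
Yes

First SQUARE: step 1
First DOUBLE: step 3
Since 1 < 3, SQUARE comes first.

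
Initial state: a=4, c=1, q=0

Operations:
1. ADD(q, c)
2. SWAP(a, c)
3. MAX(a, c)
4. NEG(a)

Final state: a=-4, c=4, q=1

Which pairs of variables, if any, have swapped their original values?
None

Comparing initial and final values:
q: 0 → 1
c: 1 → 4
a: 4 → -4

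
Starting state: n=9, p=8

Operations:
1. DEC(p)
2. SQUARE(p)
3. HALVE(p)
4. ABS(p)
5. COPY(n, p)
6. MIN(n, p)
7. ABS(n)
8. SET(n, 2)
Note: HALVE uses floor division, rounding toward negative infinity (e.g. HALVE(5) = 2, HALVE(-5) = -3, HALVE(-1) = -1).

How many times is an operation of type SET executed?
1

Counting SET operations:
Step 8: SET(n, 2) ← SET
Total: 1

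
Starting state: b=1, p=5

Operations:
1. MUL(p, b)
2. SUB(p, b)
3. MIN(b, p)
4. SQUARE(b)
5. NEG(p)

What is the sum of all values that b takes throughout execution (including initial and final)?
6

Values of b at each step:
Initial: b = 1
After step 1: b = 1
After step 2: b = 1
After step 3: b = 1
After step 4: b = 1
After step 5: b = 1
Sum = 1 + 1 + 1 + 1 + 1 + 1 = 6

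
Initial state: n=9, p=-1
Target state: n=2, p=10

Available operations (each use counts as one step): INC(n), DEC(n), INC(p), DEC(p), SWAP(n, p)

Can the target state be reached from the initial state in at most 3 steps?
No

The target state cannot be reached within 3 steps.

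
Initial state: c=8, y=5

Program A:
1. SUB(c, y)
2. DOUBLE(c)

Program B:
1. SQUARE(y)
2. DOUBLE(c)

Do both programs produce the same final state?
No

Program A final state: c=6, y=5
Program B final state: c=16, y=25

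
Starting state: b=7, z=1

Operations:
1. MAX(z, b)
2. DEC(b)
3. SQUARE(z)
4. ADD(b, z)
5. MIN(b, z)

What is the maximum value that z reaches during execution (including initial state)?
49

Values of z at each step:
Initial: z = 1
After step 1: z = 7
After step 2: z = 7
After step 3: z = 49 ← maximum
After step 4: z = 49
After step 5: z = 49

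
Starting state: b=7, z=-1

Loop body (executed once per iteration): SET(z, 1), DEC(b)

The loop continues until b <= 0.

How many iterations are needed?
7

Tracing iterations:
Initial: b=7, z=-1
After iteration 1: b=6, z=1
After iteration 2: b=5, z=1
After iteration 3: b=4, z=1
After iteration 4: b=3, z=1
After iteration 5: b=2, z=1
After iteration 6: b=1, z=1
After iteration 7: b=0, z=1
b <= 0 now holds, so the loop exits after 7 iterations.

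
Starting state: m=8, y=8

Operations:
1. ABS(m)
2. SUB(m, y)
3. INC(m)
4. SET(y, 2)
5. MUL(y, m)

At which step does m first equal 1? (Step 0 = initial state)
Step 3

Tracing m:
Initial: m = 8
After step 1: m = 8
After step 2: m = 0
After step 3: m = 1 ← first occurrence
After step 4: m = 1
After step 5: m = 1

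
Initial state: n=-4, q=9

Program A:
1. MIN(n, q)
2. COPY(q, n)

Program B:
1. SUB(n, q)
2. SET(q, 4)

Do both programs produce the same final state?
No

Program A final state: n=-4, q=-4
Program B final state: n=-13, q=4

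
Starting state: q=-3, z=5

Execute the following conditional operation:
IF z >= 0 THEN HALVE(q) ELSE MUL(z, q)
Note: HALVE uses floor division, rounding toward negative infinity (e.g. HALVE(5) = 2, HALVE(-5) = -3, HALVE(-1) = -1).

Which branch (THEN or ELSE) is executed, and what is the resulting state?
Branch: THEN, Final state: q=-2, z=5

Evaluating condition: z >= 0
z = 5
Condition is True, so THEN branch executes
After HALVE(q): q=-2, z=5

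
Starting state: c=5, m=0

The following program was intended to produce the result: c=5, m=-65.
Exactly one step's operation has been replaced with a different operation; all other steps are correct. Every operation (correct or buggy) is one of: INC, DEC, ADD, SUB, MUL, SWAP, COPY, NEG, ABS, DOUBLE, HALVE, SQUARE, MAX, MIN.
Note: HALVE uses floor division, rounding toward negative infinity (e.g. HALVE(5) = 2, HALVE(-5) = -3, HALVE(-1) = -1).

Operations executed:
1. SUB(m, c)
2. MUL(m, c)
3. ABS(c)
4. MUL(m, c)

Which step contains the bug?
Step 3

Trace with buggy code:
Initial: c=5, m=0
After step 1: c=5, m=-5
After step 2: c=5, m=-25
After step 3: c=5, m=-25
After step 4: c=5, m=-125
Actual final c=5, m=-125 ≠ expected c=5, m=-65.
Step 3 is the only position where a single-operation replacement can produce the expected result.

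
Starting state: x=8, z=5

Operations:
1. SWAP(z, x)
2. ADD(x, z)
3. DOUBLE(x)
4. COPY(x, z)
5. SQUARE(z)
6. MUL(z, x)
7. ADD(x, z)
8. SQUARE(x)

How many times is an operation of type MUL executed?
1

Counting MUL operations:
Step 6: MUL(z, x) ← MUL
Total: 1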